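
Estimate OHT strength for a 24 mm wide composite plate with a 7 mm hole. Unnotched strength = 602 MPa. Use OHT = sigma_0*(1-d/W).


OHT = sigma_0*(1-d/W) = 602*(1-7/24) = 426.4 MPa

426.4 MPa


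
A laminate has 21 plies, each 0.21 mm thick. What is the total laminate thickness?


h = n * t_ply = 21 * 0.21 = 4.41 mm

4.41 mm


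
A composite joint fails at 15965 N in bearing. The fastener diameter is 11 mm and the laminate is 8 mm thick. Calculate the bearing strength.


sigma_br = F/(d*h) = 15965/(11*8) = 181.4 MPa

181.4 MPa


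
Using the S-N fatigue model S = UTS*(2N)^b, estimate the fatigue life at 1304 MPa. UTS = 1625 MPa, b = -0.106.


N = 0.5 * (S/UTS)^(1/b) = 0.5 * (1304/1625)^(1/-0.106) = 3.9868 cycles

3.9868 cycles


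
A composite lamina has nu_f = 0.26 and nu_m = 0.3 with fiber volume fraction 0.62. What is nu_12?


nu_12 = nu_f*Vf + nu_m*(1-Vf) = 0.26*0.62 + 0.3*0.38 = 0.2752

0.2752


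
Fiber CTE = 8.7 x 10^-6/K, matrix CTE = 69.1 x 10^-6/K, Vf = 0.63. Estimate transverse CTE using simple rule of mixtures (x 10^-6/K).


alpha_2 = alpha_f*Vf + alpha_m*(1-Vf) = 8.7*0.63 + 69.1*0.37 = 31.0 x 10^-6/K

31.0 x 10^-6/K


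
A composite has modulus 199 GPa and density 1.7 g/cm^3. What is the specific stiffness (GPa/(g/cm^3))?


Specific stiffness = E/rho = 199/1.7 = 117.1 GPa/(g/cm^3)

117.1 GPa/(g/cm^3)


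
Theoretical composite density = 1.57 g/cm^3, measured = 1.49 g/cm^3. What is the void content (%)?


Void% = (rho_theo - rho_actual)/rho_theo * 100 = (1.57 - 1.49)/1.57 * 100 = 5.1%

5.1%


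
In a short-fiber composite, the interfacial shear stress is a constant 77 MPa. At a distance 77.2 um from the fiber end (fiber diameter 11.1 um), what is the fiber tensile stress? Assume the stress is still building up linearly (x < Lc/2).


Force balance: sigma_f * (pi*d^2/4) = tau * (pi*d) * x  ->  sigma_f = 4 * tau * x / d
sigma_f = 4 * 77 * 77.2 / 11.1 = 2142.1 MPa

2142.1 MPa


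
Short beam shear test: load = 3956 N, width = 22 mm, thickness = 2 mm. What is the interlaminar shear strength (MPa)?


ILSS = 3F/(4bh) = 3*3956/(4*22*2) = 67.43 MPa

67.43 MPa


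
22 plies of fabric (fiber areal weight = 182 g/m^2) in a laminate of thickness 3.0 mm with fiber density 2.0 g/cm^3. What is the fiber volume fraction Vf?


Vf = n * FAW / (rho_f * h * 1000) = 22 * 182 / (2.0 * 3.0 * 1000) = 0.6673

0.6673


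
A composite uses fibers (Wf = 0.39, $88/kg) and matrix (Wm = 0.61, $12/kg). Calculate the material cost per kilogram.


Cost = cost_f*Wf + cost_m*Wm = 88*0.39 + 12*0.61 = $41.64/kg

$41.64/kg


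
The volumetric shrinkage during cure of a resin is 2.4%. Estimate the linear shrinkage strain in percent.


Linear shrinkage ≈ vol_shrink/3 = 2.4/3 = 0.8%

0.8%


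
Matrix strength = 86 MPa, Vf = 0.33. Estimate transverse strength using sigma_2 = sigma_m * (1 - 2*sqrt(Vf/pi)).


factor = 1 - 2*sqrt(0.33/pi) = 0.3518
sigma_2 = 86 * 0.3518 = 30.25 MPa

30.25 MPa


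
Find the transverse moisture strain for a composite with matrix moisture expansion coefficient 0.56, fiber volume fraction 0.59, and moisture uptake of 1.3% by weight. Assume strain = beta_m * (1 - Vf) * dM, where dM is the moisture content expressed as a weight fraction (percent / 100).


dM = 1.3/100 = 0.013
strain = beta_m * (1-Vf) * dM = 0.56 * 0.41 * 0.013 = 0.0029848

0.0029848


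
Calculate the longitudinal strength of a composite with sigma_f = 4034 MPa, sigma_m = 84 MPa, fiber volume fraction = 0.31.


sigma_1 = sigma_f*Vf + sigma_m*(1-Vf) = 4034*0.31 + 84*0.69 = 1308.5 MPa

1308.5 MPa


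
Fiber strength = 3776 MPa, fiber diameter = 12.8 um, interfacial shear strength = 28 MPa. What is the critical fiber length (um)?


Lc = sigma_f * d / (2 * tau_i) = 3776 * 12.8 / (2 * 28) = 863.1 um

863.1 um


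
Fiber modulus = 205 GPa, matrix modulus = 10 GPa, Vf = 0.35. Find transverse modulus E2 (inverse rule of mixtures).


1/E2 = Vf/Ef + (1-Vf)/Em = 0.35/205 + 0.65/10
E2 = 14.99 GPa

14.99 GPa


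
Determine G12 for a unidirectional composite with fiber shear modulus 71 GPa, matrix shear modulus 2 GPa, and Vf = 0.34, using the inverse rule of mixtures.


1/G12 = Vf/Gf + (1-Vf)/Gm = 0.34/71 + 0.66/2
G12 = 2.99 GPa

2.99 GPa


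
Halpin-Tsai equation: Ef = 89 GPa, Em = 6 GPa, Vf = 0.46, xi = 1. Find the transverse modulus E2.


eta = (Ef/Em - 1)/(Ef/Em + xi) = (14.8333 - 1)/(14.8333 + 1) = 0.8737
E2 = Em*(1+xi*eta*Vf)/(1-eta*Vf) = 14.06 GPa

14.06 GPa


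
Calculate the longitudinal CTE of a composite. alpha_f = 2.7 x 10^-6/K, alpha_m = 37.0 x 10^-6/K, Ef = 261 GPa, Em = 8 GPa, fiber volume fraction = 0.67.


E1 = Ef*Vf + Em*(1-Vf) = 177.51
alpha_1 = (alpha_f*Ef*Vf + alpha_m*Em*(1-Vf))/E1 = 3.21 x 10^-6/K

3.21 x 10^-6/K


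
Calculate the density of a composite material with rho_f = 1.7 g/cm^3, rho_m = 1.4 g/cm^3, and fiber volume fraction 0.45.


rho_c = rho_f*Vf + rho_m*(1-Vf) = 1.7*0.45 + 1.4*0.55 = 1.535 g/cm^3

1.535 g/cm^3


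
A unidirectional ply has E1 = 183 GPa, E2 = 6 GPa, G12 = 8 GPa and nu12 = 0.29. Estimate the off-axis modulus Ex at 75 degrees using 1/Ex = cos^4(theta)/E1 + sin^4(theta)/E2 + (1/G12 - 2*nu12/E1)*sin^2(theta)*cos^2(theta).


cos^4(75) = 0.004487, sin^4(75) = 0.870513, sin^2(75)*cos^2(75) = 0.0625
1/G12 - 2*nu12/E1 = 1/8 - 2*0.29/183 = 0.121831 GPa^-1
1/Ex = 0.004487/183 + 0.870513/6 + 0.121831*0.0625 = 0.1527244 GPa^-1
Ex = 6.55 GPa

6.55 GPa


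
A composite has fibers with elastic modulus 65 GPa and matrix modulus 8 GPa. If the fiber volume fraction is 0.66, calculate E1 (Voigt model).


E1 = Ef*Vf + Em*(1-Vf) = 65*0.66 + 8*0.34 = 45.62 GPa

45.62 GPa


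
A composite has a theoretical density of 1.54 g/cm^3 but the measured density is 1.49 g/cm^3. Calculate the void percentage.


Void% = (rho_theo - rho_actual)/rho_theo * 100 = (1.54 - 1.49)/1.54 * 100 = 3.25%

3.25%


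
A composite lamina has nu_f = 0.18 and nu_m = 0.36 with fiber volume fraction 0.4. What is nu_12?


nu_12 = nu_f*Vf + nu_m*(1-Vf) = 0.18*0.4 + 0.36*0.6 = 0.288

0.288


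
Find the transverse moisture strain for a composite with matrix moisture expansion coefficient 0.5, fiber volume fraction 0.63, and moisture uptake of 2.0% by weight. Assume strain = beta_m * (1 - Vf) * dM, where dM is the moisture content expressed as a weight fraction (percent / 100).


dM = 2.0/100 = 0.02
strain = beta_m * (1-Vf) * dM = 0.5 * 0.37 * 0.02 = 0.0037

0.0037


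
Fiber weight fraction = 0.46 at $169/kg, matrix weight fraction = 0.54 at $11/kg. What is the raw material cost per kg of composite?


Cost = cost_f*Wf + cost_m*Wm = 169*0.46 + 11*0.54 = $83.68/kg

$83.68/kg


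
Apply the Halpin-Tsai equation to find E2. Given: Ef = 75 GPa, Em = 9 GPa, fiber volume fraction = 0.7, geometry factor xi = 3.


eta = (Ef/Em - 1)/(Ef/Em + xi) = (8.3333 - 1)/(8.3333 + 3) = 0.6471
E2 = Em*(1+xi*eta*Vf)/(1-eta*Vf) = 38.81 GPa

38.81 GPa


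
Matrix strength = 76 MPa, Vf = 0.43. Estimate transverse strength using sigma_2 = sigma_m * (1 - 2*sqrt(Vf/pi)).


factor = 1 - 2*sqrt(0.43/pi) = 0.2601
sigma_2 = 76 * 0.2601 = 19.77 MPa

19.77 MPa


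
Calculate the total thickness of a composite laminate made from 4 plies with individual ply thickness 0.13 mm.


h = n * t_ply = 4 * 0.13 = 0.52 mm

0.52 mm


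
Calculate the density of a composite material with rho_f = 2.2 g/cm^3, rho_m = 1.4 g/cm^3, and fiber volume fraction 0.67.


rho_c = rho_f*Vf + rho_m*(1-Vf) = 2.2*0.67 + 1.4*0.33 = 1.936 g/cm^3

1.936 g/cm^3


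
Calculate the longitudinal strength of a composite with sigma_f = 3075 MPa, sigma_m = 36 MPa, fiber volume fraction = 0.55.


sigma_1 = sigma_f*Vf + sigma_m*(1-Vf) = 3075*0.55 + 36*0.45 = 1707.5 MPa

1707.5 MPa


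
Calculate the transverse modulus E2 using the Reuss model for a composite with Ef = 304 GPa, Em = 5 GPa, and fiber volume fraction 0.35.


1/E2 = Vf/Ef + (1-Vf)/Em = 0.35/304 + 0.65/5
E2 = 7.62 GPa

7.62 GPa


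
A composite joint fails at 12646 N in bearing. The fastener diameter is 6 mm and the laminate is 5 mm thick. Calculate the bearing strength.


sigma_br = F/(d*h) = 12646/(6*5) = 421.5 MPa

421.5 MPa


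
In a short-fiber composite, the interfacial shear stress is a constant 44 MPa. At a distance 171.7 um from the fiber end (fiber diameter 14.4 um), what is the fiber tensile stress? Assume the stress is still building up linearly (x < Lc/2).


Force balance: sigma_f * (pi*d^2/4) = tau * (pi*d) * x  ->  sigma_f = 4 * tau * x / d
sigma_f = 4 * 44 * 171.7 / 14.4 = 2098.6 MPa

2098.6 MPa


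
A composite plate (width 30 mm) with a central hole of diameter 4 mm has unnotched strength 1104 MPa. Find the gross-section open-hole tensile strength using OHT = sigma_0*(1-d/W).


OHT = sigma_0*(1-d/W) = 1104*(1-4/30) = 956.8 MPa

956.8 MPa


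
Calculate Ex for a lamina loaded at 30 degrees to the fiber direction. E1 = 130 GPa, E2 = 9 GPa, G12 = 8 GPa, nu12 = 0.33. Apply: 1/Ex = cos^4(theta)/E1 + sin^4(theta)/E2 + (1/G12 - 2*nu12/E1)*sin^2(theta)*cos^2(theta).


cos^4(30) = 0.5625, sin^4(30) = 0.0625, sin^2(30)*cos^2(30) = 0.1875
1/G12 - 2*nu12/E1 = 1/8 - 2*0.33/130 = 0.119923 GPa^-1
1/Ex = 0.5625/130 + 0.0625/9 + 0.119923*0.1875 = 0.0337569 GPa^-1
Ex = 29.62 GPa

29.62 GPa


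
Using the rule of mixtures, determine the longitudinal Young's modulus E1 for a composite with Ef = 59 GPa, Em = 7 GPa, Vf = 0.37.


E1 = Ef*Vf + Em*(1-Vf) = 59*0.37 + 7*0.63 = 26.24 GPa

26.24 GPa


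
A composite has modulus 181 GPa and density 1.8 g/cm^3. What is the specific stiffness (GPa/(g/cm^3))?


Specific stiffness = E/rho = 181/1.8 = 100.6 GPa/(g/cm^3)

100.6 GPa/(g/cm^3)


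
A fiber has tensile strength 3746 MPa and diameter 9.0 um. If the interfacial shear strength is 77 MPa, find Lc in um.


Lc = sigma_f * d / (2 * tau_i) = 3746 * 9.0 / (2 * 77) = 218.9 um

218.9 um


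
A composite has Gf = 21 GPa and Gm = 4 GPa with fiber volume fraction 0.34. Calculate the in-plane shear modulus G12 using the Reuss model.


1/G12 = Vf/Gf + (1-Vf)/Gm = 0.34/21 + 0.66/4
G12 = 5.52 GPa

5.52 GPa


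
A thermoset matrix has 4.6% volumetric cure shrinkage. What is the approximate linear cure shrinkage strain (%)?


Linear shrinkage ≈ vol_shrink/3 = 4.6/3 = 1.533%

1.533%


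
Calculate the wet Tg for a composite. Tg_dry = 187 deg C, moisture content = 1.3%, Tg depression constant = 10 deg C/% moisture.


Tg_wet = Tg_dry - k*moisture = 187 - 10*1.3 = 174.0 deg C

174.0 deg C


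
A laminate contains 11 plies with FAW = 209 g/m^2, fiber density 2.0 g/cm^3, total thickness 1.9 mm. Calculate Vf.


Vf = n * FAW / (rho_f * h * 1000) = 11 * 209 / (2.0 * 1.9 * 1000) = 0.605

0.605


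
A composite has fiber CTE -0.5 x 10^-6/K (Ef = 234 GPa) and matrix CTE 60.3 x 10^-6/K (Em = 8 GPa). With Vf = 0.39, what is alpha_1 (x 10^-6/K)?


E1 = Ef*Vf + Em*(1-Vf) = 96.14
alpha_1 = (alpha_f*Ef*Vf + alpha_m*Em*(1-Vf))/E1 = 2.59 x 10^-6/K

2.59 x 10^-6/K


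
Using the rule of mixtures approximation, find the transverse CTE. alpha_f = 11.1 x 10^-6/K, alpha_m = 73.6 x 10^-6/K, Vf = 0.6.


alpha_2 = alpha_f*Vf + alpha_m*(1-Vf) = 11.1*0.6 + 73.6*0.4 = 36.1 x 10^-6/K

36.1 x 10^-6/K


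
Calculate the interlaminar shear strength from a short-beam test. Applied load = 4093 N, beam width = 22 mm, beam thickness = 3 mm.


ILSS = 3F/(4bh) = 3*4093/(4*22*3) = 46.51 MPa

46.51 MPa


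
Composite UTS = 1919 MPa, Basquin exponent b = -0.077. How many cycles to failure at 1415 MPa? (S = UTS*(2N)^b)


N = 0.5 * (S/UTS)^(1/b) = 0.5 * (1415/1919)^(1/-0.077) = 26.1452 cycles

26.1452 cycles


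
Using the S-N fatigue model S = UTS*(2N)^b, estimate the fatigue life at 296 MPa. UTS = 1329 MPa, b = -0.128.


N = 0.5 * (S/UTS)^(1/b) = 0.5 * (296/1329)^(1/-0.128) = 62307.8012 cycles

62307.8012 cycles


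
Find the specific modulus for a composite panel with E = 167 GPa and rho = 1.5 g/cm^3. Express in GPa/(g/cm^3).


Specific stiffness = E/rho = 167/1.5 = 111.3 GPa/(g/cm^3)

111.3 GPa/(g/cm^3)


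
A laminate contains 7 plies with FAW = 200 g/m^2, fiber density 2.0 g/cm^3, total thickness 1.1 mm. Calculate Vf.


Vf = n * FAW / (rho_f * h * 1000) = 7 * 200 / (2.0 * 1.1 * 1000) = 0.6364

0.6364


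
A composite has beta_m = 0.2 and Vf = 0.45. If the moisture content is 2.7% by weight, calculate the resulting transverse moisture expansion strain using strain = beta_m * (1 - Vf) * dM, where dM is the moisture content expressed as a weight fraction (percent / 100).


dM = 2.7/100 = 0.027
strain = beta_m * (1-Vf) * dM = 0.2 * 0.55 * 0.027 = 0.00297

0.00297


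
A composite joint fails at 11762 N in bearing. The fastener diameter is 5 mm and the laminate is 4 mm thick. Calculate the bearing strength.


sigma_br = F/(d*h) = 11762/(5*4) = 588.1 MPa

588.1 MPa


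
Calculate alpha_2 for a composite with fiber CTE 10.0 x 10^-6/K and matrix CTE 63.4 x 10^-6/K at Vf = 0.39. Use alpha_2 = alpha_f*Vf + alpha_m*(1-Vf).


alpha_2 = alpha_f*Vf + alpha_m*(1-Vf) = 10.0*0.39 + 63.4*0.61 = 42.6 x 10^-6/K

42.6 x 10^-6/K


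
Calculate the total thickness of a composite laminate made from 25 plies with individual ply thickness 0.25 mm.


h = n * t_ply = 25 * 0.25 = 6.25 mm

6.25 mm


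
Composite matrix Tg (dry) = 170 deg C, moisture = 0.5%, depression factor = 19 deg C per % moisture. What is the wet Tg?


Tg_wet = Tg_dry - k*moisture = 170 - 19*0.5 = 160.5 deg C

160.5 deg C


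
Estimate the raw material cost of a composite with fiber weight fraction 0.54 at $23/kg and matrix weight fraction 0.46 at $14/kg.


Cost = cost_f*Wf + cost_m*Wm = 23*0.54 + 14*0.46 = $18.86/kg

$18.86/kg


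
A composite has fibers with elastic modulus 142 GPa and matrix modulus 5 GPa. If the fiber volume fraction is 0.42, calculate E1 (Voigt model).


E1 = Ef*Vf + Em*(1-Vf) = 142*0.42 + 5*0.58 = 62.54 GPa

62.54 GPa


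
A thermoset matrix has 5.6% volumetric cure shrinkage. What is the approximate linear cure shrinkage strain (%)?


Linear shrinkage ≈ vol_shrink/3 = 5.6/3 = 1.867%

1.867%


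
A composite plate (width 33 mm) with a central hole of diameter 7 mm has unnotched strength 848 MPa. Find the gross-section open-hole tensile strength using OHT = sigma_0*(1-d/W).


OHT = sigma_0*(1-d/W) = 848*(1-7/33) = 668.1 MPa

668.1 MPa


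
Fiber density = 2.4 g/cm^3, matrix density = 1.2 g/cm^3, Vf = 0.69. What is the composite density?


rho_c = rho_f*Vf + rho_m*(1-Vf) = 2.4*0.69 + 1.2*0.31 = 2.028 g/cm^3

2.028 g/cm^3


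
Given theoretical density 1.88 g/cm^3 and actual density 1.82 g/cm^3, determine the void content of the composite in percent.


Void% = (rho_theo - rho_actual)/rho_theo * 100 = (1.88 - 1.82)/1.88 * 100 = 3.19%

3.19%


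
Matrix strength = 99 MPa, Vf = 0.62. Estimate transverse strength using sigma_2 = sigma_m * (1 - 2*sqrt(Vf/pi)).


factor = 1 - 2*sqrt(0.62/pi) = 0.1115
sigma_2 = 99 * 0.1115 = 11.04 MPa

11.04 MPa


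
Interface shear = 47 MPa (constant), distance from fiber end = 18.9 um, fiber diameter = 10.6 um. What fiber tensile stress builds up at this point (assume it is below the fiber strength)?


Force balance: sigma_f * (pi*d^2/4) = tau * (pi*d) * x  ->  sigma_f = 4 * tau * x / d
sigma_f = 4 * 47 * 18.9 / 10.6 = 335.2 MPa

335.2 MPa


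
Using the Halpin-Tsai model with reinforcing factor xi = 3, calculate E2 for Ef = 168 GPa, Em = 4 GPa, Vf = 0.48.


eta = (Ef/Em - 1)/(Ef/Em + xi) = (42.0 - 1)/(42.0 + 3) = 0.9111
E2 = Em*(1+xi*eta*Vf)/(1-eta*Vf) = 16.44 GPa

16.44 GPa


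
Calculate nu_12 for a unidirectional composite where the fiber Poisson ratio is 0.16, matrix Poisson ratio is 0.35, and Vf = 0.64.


nu_12 = nu_f*Vf + nu_m*(1-Vf) = 0.16*0.64 + 0.35*0.36 = 0.2284

0.2284


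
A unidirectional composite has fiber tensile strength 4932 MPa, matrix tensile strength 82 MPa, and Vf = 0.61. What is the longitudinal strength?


sigma_1 = sigma_f*Vf + sigma_m*(1-Vf) = 4932*0.61 + 82*0.39 = 3040.5 MPa

3040.5 MPa


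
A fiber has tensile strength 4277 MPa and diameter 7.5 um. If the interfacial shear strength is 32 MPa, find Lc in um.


Lc = sigma_f * d / (2 * tau_i) = 4277 * 7.5 / (2 * 32) = 501.2 um

501.2 um


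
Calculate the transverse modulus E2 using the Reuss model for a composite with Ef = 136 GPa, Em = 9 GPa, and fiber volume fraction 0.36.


1/E2 = Vf/Ef + (1-Vf)/Em = 0.36/136 + 0.64/9
E2 = 13.56 GPa

13.56 GPa


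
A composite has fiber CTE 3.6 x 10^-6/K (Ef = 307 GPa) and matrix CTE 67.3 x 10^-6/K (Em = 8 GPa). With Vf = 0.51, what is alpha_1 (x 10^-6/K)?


E1 = Ef*Vf + Em*(1-Vf) = 160.49
alpha_1 = (alpha_f*Ef*Vf + alpha_m*Em*(1-Vf))/E1 = 5.16 x 10^-6/K

5.16 x 10^-6/K


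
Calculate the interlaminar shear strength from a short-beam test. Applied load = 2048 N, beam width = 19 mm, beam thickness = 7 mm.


ILSS = 3F/(4bh) = 3*2048/(4*19*7) = 11.55 MPa

11.55 MPa


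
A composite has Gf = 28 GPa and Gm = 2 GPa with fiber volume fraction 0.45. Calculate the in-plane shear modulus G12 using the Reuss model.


1/G12 = Vf/Gf + (1-Vf)/Gm = 0.45/28 + 0.55/2
G12 = 3.44 GPa

3.44 GPa


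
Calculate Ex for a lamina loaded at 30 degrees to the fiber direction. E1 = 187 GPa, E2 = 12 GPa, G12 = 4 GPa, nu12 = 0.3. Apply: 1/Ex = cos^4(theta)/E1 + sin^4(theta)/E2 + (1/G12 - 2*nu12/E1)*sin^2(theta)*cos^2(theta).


cos^4(30) = 0.5625, sin^4(30) = 0.0625, sin^2(30)*cos^2(30) = 0.1875
1/G12 - 2*nu12/E1 = 1/4 - 2*0.3/187 = 0.246791 GPa^-1
1/Ex = 0.5625/187 + 0.0625/12 + 0.246791*0.1875 = 0.0544898 GPa^-1
Ex = 18.35 GPa

18.35 GPa


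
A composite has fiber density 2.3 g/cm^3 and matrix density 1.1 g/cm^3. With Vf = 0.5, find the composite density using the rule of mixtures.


rho_c = rho_f*Vf + rho_m*(1-Vf) = 2.3*0.5 + 1.1*0.5 = 1.7 g/cm^3

1.7 g/cm^3


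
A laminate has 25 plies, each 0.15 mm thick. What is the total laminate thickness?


h = n * t_ply = 25 * 0.15 = 3.75 mm

3.75 mm


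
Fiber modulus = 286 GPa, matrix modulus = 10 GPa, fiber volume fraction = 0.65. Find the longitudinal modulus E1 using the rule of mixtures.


E1 = Ef*Vf + Em*(1-Vf) = 286*0.65 + 10*0.35 = 189.4 GPa

189.4 GPa


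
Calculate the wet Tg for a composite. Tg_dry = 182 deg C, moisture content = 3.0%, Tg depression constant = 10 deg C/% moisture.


Tg_wet = Tg_dry - k*moisture = 182 - 10*3.0 = 152.0 deg C

152.0 deg C


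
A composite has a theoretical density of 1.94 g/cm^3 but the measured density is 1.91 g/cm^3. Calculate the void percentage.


Void% = (rho_theo - rho_actual)/rho_theo * 100 = (1.94 - 1.91)/1.94 * 100 = 1.55%

1.55%


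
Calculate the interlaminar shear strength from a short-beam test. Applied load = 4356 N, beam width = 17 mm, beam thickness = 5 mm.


ILSS = 3F/(4bh) = 3*4356/(4*17*5) = 38.44 MPa

38.44 MPa


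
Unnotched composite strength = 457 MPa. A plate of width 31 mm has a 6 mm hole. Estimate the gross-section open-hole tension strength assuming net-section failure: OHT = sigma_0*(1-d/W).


OHT = sigma_0*(1-d/W) = 457*(1-6/31) = 368.5 MPa

368.5 MPa


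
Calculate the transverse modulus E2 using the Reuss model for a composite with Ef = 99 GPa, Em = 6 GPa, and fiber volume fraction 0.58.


1/E2 = Vf/Ef + (1-Vf)/Em = 0.58/99 + 0.42/6
E2 = 13.18 GPa

13.18 GPa


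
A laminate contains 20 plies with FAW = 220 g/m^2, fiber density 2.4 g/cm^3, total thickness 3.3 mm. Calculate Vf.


Vf = n * FAW / (rho_f * h * 1000) = 20 * 220 / (2.4 * 3.3 * 1000) = 0.5556

0.5556


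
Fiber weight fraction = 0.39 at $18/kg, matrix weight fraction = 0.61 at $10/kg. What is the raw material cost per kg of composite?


Cost = cost_f*Wf + cost_m*Wm = 18*0.39 + 10*0.61 = $13.12/kg

$13.12/kg


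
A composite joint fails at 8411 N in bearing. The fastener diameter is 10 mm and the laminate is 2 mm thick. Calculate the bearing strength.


sigma_br = F/(d*h) = 8411/(10*2) = 420.6 MPa

420.6 MPa


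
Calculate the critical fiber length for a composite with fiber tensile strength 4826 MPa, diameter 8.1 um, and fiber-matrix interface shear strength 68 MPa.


Lc = sigma_f * d / (2 * tau_i) = 4826 * 8.1 / (2 * 68) = 287.4 um

287.4 um


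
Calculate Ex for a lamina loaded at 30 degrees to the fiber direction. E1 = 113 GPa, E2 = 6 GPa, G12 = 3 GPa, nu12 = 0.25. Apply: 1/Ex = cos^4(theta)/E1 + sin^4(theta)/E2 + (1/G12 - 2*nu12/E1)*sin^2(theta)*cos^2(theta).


cos^4(30) = 0.5625, sin^4(30) = 0.0625, sin^2(30)*cos^2(30) = 0.1875
1/G12 - 2*nu12/E1 = 1/3 - 2*0.25/113 = 0.328909 GPa^-1
1/Ex = 0.5625/113 + 0.0625/6 + 0.328909*0.1875 = 0.0770649 GPa^-1
Ex = 12.98 GPa

12.98 GPa


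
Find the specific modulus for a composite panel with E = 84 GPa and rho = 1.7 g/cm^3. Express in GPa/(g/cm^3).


Specific stiffness = E/rho = 84/1.7 = 49.4 GPa/(g/cm^3)

49.4 GPa/(g/cm^3)


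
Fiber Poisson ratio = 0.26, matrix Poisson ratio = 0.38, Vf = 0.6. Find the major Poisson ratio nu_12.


nu_12 = nu_f*Vf + nu_m*(1-Vf) = 0.26*0.6 + 0.38*0.4 = 0.308

0.308


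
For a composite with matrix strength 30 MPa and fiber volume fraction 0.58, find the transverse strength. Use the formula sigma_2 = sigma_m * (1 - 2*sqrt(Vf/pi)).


factor = 1 - 2*sqrt(0.58/pi) = 0.1407
sigma_2 = 30 * 0.1407 = 4.22 MPa

4.22 MPa


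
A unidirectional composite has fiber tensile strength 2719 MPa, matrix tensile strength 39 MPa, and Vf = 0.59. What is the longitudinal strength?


sigma_1 = sigma_f*Vf + sigma_m*(1-Vf) = 2719*0.59 + 39*0.41 = 1620.2 MPa

1620.2 MPa


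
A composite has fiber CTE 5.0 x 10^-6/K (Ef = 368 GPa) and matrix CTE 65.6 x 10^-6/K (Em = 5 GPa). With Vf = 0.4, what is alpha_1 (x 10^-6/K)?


E1 = Ef*Vf + Em*(1-Vf) = 150.2
alpha_1 = (alpha_f*Ef*Vf + alpha_m*Em*(1-Vf))/E1 = 6.21 x 10^-6/K

6.21 x 10^-6/K


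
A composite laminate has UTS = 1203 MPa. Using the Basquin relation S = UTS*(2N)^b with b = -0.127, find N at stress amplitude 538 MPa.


N = 0.5 * (S/UTS)^(1/b) = 0.5 * (538/1203)^(1/-0.127) = 282.3628 cycles

282.3628 cycles


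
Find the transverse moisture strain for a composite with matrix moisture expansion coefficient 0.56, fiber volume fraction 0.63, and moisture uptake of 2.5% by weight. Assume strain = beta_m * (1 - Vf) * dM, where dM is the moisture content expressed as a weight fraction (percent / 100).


dM = 2.5/100 = 0.025
strain = beta_m * (1-Vf) * dM = 0.56 * 0.37 * 0.025 = 0.00518

0.00518


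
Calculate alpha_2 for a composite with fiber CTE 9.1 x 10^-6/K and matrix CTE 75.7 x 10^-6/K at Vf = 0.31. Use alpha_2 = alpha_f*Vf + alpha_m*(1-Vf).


alpha_2 = alpha_f*Vf + alpha_m*(1-Vf) = 9.1*0.31 + 75.7*0.69 = 55.1 x 10^-6/K

55.1 x 10^-6/K


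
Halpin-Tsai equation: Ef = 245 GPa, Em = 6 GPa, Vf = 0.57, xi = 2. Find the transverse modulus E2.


eta = (Ef/Em - 1)/(Ef/Em + xi) = (40.8333 - 1)/(40.8333 + 2) = 0.93
E2 = Em*(1+xi*eta*Vf)/(1-eta*Vf) = 26.3 GPa

26.3 GPa


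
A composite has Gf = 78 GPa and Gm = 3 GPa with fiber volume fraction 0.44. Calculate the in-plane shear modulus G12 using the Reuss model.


1/G12 = Vf/Gf + (1-Vf)/Gm = 0.44/78 + 0.56/3
G12 = 5.2 GPa

5.2 GPa


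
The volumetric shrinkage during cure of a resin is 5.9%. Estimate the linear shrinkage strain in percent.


Linear shrinkage ≈ vol_shrink/3 = 5.9/3 = 1.967%

1.967%


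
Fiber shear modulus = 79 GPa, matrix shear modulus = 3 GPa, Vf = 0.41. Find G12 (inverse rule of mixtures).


1/G12 = Vf/Gf + (1-Vf)/Gm = 0.41/79 + 0.59/3
G12 = 4.95 GPa

4.95 GPa


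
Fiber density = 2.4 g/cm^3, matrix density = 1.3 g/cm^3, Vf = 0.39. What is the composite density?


rho_c = rho_f*Vf + rho_m*(1-Vf) = 2.4*0.39 + 1.3*0.61 = 1.729 g/cm^3

1.729 g/cm^3


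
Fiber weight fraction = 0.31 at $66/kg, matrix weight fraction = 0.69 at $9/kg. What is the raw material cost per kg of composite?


Cost = cost_f*Wf + cost_m*Wm = 66*0.31 + 9*0.69 = $26.67/kg

$26.67/kg


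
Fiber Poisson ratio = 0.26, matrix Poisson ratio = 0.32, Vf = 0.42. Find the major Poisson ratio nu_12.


nu_12 = nu_f*Vf + nu_m*(1-Vf) = 0.26*0.42 + 0.32*0.58 = 0.2948

0.2948


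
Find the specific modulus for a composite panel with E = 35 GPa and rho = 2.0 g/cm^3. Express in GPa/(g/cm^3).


Specific stiffness = E/rho = 35/2.0 = 17.5 GPa/(g/cm^3)

17.5 GPa/(g/cm^3)


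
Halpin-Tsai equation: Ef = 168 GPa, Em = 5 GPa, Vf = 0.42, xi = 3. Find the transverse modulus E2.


eta = (Ef/Em - 1)/(Ef/Em + xi) = (33.6 - 1)/(33.6 + 3) = 0.8907
E2 = Em*(1+xi*eta*Vf)/(1-eta*Vf) = 16.95 GPa

16.95 GPa


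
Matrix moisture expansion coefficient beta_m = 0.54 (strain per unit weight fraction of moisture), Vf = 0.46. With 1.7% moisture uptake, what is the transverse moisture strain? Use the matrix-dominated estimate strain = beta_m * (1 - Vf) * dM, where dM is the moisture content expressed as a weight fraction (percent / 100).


dM = 1.7/100 = 0.017
strain = beta_m * (1-Vf) * dM = 0.54 * 0.54 * 0.017 = 0.0049572

0.0049572


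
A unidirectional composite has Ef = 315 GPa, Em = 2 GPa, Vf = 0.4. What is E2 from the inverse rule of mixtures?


1/E2 = Vf/Ef + (1-Vf)/Em = 0.4/315 + 0.6/2
E2 = 3.32 GPa

3.32 GPa


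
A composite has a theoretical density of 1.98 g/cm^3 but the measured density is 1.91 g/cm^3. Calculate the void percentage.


Void% = (rho_theo - rho_actual)/rho_theo * 100 = (1.98 - 1.91)/1.98 * 100 = 3.54%

3.54%


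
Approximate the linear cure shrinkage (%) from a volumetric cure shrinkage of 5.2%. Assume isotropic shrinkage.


Linear shrinkage ≈ vol_shrink/3 = 5.2/3 = 1.733%

1.733%


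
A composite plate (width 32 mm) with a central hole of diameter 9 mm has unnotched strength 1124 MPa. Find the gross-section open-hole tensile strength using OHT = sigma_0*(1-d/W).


OHT = sigma_0*(1-d/W) = 1124*(1-9/32) = 807.9 MPa

807.9 MPa


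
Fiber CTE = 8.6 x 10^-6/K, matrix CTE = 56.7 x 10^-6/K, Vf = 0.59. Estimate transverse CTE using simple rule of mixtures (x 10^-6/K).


alpha_2 = alpha_f*Vf + alpha_m*(1-Vf) = 8.6*0.59 + 56.7*0.41 = 28.3 x 10^-6/K

28.3 x 10^-6/K


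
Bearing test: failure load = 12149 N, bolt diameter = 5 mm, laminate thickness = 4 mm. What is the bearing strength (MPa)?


sigma_br = F/(d*h) = 12149/(5*4) = 607.5 MPa

607.5 MPa


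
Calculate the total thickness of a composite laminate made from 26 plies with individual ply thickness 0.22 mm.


h = n * t_ply = 26 * 0.22 = 5.72 mm

5.72 mm


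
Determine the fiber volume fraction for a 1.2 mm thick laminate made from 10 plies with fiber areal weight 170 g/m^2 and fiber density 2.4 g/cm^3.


Vf = n * FAW / (rho_f * h * 1000) = 10 * 170 / (2.4 * 1.2 * 1000) = 0.5903

0.5903


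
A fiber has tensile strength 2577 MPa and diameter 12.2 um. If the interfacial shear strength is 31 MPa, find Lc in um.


Lc = sigma_f * d / (2 * tau_i) = 2577 * 12.2 / (2 * 31) = 507.1 um

507.1 um


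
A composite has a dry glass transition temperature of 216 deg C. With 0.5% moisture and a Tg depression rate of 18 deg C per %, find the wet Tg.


Tg_wet = Tg_dry - k*moisture = 216 - 18*0.5 = 207.0 deg C

207.0 deg C


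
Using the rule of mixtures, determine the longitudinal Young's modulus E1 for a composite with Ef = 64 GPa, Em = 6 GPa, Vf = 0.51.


E1 = Ef*Vf + Em*(1-Vf) = 64*0.51 + 6*0.49 = 35.58 GPa

35.58 GPa


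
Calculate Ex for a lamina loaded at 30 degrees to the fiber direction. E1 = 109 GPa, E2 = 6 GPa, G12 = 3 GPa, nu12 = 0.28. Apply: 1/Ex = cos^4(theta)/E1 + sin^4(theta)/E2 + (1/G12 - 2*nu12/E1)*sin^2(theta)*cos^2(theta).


cos^4(30) = 0.5625, sin^4(30) = 0.0625, sin^2(30)*cos^2(30) = 0.1875
1/G12 - 2*nu12/E1 = 1/3 - 2*0.28/109 = 0.328196 GPa^-1
1/Ex = 0.5625/109 + 0.0625/6 + 0.328196*0.1875 = 0.0771139 GPa^-1
Ex = 12.97 GPa

12.97 GPa


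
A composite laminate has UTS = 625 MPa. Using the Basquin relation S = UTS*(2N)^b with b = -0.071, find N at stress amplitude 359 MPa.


N = 0.5 * (S/UTS)^(1/b) = 0.5 * (359/625)^(1/-0.071) = 1231.1644 cycles

1231.1644 cycles


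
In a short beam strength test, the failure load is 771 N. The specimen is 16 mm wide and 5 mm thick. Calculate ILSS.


ILSS = 3F/(4bh) = 3*771/(4*16*5) = 7.23 MPa

7.23 MPa


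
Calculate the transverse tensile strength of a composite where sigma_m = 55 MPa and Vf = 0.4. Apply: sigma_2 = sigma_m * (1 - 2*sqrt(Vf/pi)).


factor = 1 - 2*sqrt(0.4/pi) = 0.2864
sigma_2 = 55 * 0.2864 = 15.75 MPa

15.75 MPa


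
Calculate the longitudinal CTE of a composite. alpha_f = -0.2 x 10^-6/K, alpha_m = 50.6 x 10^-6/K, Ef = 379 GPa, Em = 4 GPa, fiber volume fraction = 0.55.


E1 = Ef*Vf + Em*(1-Vf) = 210.25
alpha_1 = (alpha_f*Ef*Vf + alpha_m*Em*(1-Vf))/E1 = 0.23 x 10^-6/K

0.23 x 10^-6/K


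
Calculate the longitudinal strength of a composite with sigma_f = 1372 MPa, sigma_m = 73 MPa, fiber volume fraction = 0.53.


sigma_1 = sigma_f*Vf + sigma_m*(1-Vf) = 1372*0.53 + 73*0.47 = 761.5 MPa

761.5 MPa


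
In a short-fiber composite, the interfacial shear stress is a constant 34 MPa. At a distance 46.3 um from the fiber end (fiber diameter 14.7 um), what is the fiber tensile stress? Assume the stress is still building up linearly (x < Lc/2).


Force balance: sigma_f * (pi*d^2/4) = tau * (pi*d) * x  ->  sigma_f = 4 * tau * x / d
sigma_f = 4 * 34 * 46.3 / 14.7 = 428.4 MPa

428.4 MPa


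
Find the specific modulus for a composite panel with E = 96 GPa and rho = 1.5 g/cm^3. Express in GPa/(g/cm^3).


Specific stiffness = E/rho = 96/1.5 = 64.0 GPa/(g/cm^3)

64.0 GPa/(g/cm^3)


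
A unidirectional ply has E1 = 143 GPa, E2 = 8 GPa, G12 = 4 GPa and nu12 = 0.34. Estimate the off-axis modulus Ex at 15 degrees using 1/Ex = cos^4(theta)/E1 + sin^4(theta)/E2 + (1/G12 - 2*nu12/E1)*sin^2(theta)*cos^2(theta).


cos^4(15) = 0.870513, sin^4(15) = 0.004487, sin^2(15)*cos^2(15) = 0.0625
1/G12 - 2*nu12/E1 = 1/4 - 2*0.34/143 = 0.245245 GPa^-1
1/Ex = 0.870513/143 + 0.004487/8 + 0.245245*0.0625 = 0.0219762 GPa^-1
Ex = 45.5 GPa

45.5 GPa


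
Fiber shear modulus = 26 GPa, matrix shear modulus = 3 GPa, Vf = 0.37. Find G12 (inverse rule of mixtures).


1/G12 = Vf/Gf + (1-Vf)/Gm = 0.37/26 + 0.63/3
G12 = 4.46 GPa

4.46 GPa


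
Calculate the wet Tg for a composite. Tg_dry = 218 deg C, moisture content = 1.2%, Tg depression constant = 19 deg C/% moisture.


Tg_wet = Tg_dry - k*moisture = 218 - 19*1.2 = 195.2 deg C

195.2 deg C


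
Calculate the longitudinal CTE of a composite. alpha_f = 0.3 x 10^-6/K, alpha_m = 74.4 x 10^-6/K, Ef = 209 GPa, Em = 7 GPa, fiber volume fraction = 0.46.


E1 = Ef*Vf + Em*(1-Vf) = 99.92
alpha_1 = (alpha_f*Ef*Vf + alpha_m*Em*(1-Vf))/E1 = 3.1 x 10^-6/K

3.1 x 10^-6/K


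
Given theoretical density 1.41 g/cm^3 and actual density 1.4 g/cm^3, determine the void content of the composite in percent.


Void% = (rho_theo - rho_actual)/rho_theo * 100 = (1.41 - 1.4)/1.41 * 100 = 0.71%

0.71%


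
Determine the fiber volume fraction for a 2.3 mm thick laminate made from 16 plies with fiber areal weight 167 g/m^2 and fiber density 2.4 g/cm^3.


Vf = n * FAW / (rho_f * h * 1000) = 16 * 167 / (2.4 * 2.3 * 1000) = 0.4841

0.4841


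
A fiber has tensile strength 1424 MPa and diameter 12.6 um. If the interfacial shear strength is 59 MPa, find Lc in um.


Lc = sigma_f * d / (2 * tau_i) = 1424 * 12.6 / (2 * 59) = 152.1 um

152.1 um


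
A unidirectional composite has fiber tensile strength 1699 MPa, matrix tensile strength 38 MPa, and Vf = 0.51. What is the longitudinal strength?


sigma_1 = sigma_f*Vf + sigma_m*(1-Vf) = 1699*0.51 + 38*0.49 = 885.1 MPa

885.1 MPa


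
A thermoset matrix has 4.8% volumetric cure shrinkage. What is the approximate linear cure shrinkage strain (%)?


Linear shrinkage ≈ vol_shrink/3 = 4.8/3 = 1.6%

1.6%


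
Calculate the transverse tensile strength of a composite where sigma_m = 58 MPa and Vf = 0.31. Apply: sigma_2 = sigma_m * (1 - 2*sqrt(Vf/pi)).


factor = 1 - 2*sqrt(0.31/pi) = 0.3717
sigma_2 = 58 * 0.3717 = 21.56 MPa

21.56 MPa


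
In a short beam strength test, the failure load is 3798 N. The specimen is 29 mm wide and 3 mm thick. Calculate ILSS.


ILSS = 3F/(4bh) = 3*3798/(4*29*3) = 32.74 MPa

32.74 MPa


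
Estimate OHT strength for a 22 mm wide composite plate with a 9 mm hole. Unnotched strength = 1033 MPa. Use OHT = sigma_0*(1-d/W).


OHT = sigma_0*(1-d/W) = 1033*(1-9/22) = 610.4 MPa

610.4 MPa


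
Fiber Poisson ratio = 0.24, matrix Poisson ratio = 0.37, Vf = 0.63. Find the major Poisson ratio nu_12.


nu_12 = nu_f*Vf + nu_m*(1-Vf) = 0.24*0.63 + 0.37*0.37 = 0.2881

0.2881


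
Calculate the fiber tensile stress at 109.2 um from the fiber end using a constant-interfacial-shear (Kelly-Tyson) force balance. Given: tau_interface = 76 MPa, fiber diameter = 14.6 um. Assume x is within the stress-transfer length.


Force balance: sigma_f * (pi*d^2/4) = tau * (pi*d) * x  ->  sigma_f = 4 * tau * x / d
sigma_f = 4 * 76 * 109.2 / 14.6 = 2273.8 MPa

2273.8 MPa


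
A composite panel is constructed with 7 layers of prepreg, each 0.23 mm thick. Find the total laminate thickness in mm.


h = n * t_ply = 7 * 0.23 = 1.61 mm

1.61 mm


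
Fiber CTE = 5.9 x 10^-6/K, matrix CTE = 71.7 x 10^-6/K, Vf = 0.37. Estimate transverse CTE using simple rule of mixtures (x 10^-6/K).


alpha_2 = alpha_f*Vf + alpha_m*(1-Vf) = 5.9*0.37 + 71.7*0.63 = 47.4 x 10^-6/K

47.4 x 10^-6/K


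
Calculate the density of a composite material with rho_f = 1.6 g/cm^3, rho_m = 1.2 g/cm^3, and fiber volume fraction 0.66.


rho_c = rho_f*Vf + rho_m*(1-Vf) = 1.6*0.66 + 1.2*0.34 = 1.464 g/cm^3

1.464 g/cm^3


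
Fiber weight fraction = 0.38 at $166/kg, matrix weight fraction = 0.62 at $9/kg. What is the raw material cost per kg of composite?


Cost = cost_f*Wf + cost_m*Wm = 166*0.38 + 9*0.62 = $68.66/kg

$68.66/kg


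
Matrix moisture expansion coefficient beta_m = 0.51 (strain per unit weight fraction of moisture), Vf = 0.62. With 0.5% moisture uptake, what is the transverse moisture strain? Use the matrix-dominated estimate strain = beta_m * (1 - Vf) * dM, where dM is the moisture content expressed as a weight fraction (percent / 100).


dM = 0.5/100 = 0.005
strain = beta_m * (1-Vf) * dM = 0.51 * 0.38 * 0.005 = 0.000969

0.000969


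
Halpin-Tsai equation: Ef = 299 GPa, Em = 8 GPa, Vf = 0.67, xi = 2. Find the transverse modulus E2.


eta = (Ef/Em - 1)/(Ef/Em + xi) = (37.375 - 1)/(37.375 + 2) = 0.9238
E2 = Em*(1+xi*eta*Vf)/(1-eta*Vf) = 46.98 GPa

46.98 GPa


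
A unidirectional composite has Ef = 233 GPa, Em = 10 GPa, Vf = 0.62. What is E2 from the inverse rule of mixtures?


1/E2 = Vf/Ef + (1-Vf)/Em = 0.62/233 + 0.38/10
E2 = 24.59 GPa

24.59 GPa


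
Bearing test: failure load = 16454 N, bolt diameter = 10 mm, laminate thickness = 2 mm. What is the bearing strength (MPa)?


sigma_br = F/(d*h) = 16454/(10*2) = 822.7 MPa

822.7 MPa


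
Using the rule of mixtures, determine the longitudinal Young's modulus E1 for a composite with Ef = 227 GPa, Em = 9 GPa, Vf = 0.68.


E1 = Ef*Vf + Em*(1-Vf) = 227*0.68 + 9*0.32 = 157.24 GPa

157.24 GPa


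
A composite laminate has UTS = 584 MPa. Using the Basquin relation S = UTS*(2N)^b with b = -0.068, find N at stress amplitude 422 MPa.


N = 0.5 * (S/UTS)^(1/b) = 0.5 * (422/584)^(1/-0.068) = 59.4259 cycles

59.4259 cycles


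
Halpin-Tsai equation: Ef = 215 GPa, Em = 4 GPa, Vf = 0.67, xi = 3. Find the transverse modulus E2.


eta = (Ef/Em - 1)/(Ef/Em + xi) = (53.75 - 1)/(53.75 + 3) = 0.9295
E2 = Em*(1+xi*eta*Vf)/(1-eta*Vf) = 30.42 GPa

30.42 GPa


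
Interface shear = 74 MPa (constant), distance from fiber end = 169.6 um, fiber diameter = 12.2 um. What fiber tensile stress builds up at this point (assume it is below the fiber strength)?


Force balance: sigma_f * (pi*d^2/4) = tau * (pi*d) * x  ->  sigma_f = 4 * tau * x / d
sigma_f = 4 * 74 * 169.6 / 12.2 = 4114.9 MPa

4114.9 MPa


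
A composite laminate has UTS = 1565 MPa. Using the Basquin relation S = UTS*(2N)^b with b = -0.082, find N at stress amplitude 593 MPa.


N = 0.5 * (S/UTS)^(1/b) = 0.5 * (593/1565)^(1/-0.082) = 68979.7817 cycles

68979.7817 cycles


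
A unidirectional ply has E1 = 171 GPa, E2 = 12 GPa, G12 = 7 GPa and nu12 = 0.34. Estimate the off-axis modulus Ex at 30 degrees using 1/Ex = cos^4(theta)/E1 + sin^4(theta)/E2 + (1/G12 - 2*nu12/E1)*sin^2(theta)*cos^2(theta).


cos^4(30) = 0.5625, sin^4(30) = 0.0625, sin^2(30)*cos^2(30) = 0.1875
1/G12 - 2*nu12/E1 = 1/7 - 2*0.34/171 = 0.138881 GPa^-1
1/Ex = 0.5625/171 + 0.0625/12 + 0.138881*0.1875 = 0.0345379 GPa^-1
Ex = 28.95 GPa

28.95 GPa


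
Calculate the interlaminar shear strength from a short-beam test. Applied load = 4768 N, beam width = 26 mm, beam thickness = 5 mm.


ILSS = 3F/(4bh) = 3*4768/(4*26*5) = 27.51 MPa

27.51 MPa


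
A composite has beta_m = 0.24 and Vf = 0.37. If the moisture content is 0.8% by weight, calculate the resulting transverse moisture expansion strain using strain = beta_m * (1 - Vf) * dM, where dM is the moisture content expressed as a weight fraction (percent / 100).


dM = 0.8/100 = 0.008
strain = beta_m * (1-Vf) * dM = 0.24 * 0.63 * 0.008 = 0.0012096

0.0012096


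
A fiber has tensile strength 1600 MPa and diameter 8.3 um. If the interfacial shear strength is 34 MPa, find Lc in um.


Lc = sigma_f * d / (2 * tau_i) = 1600 * 8.3 / (2 * 34) = 195.3 um

195.3 um


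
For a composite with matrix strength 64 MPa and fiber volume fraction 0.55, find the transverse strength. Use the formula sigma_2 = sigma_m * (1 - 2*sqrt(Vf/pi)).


factor = 1 - 2*sqrt(0.55/pi) = 0.1632
sigma_2 = 64 * 0.1632 = 10.44 MPa

10.44 MPa


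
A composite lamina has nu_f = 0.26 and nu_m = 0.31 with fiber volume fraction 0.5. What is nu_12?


nu_12 = nu_f*Vf + nu_m*(1-Vf) = 0.26*0.5 + 0.31*0.5 = 0.285

0.285


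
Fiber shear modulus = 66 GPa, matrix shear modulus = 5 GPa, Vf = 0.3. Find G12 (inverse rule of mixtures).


1/G12 = Vf/Gf + (1-Vf)/Gm = 0.3/66 + 0.7/5
G12 = 6.92 GPa

6.92 GPa


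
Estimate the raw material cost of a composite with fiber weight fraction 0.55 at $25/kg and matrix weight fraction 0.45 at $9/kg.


Cost = cost_f*Wf + cost_m*Wm = 25*0.55 + 9*0.45 = $17.8/kg

$17.8/kg


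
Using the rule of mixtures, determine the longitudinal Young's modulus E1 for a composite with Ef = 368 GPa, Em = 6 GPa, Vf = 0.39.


E1 = Ef*Vf + Em*(1-Vf) = 368*0.39 + 6*0.61 = 147.18 GPa

147.18 GPa


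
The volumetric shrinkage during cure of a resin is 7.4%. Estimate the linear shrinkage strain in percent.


Linear shrinkage ≈ vol_shrink/3 = 7.4/3 = 2.467%

2.467%


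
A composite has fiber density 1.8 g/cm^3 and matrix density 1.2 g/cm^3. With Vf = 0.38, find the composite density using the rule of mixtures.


rho_c = rho_f*Vf + rho_m*(1-Vf) = 1.8*0.38 + 1.2*0.62 = 1.428 g/cm^3

1.428 g/cm^3


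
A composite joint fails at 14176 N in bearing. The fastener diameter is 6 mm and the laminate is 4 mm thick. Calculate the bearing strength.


sigma_br = F/(d*h) = 14176/(6*4) = 590.7 MPa

590.7 MPa


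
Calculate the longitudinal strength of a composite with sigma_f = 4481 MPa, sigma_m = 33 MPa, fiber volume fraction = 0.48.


sigma_1 = sigma_f*Vf + sigma_m*(1-Vf) = 4481*0.48 + 33*0.52 = 2168.0 MPa

2168.0 MPa


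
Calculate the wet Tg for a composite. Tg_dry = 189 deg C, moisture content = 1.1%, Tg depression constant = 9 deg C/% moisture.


Tg_wet = Tg_dry - k*moisture = 189 - 9*1.1 = 179.1 deg C

179.1 deg C


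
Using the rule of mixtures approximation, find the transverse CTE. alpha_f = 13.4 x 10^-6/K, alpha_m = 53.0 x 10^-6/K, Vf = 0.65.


alpha_2 = alpha_f*Vf + alpha_m*(1-Vf) = 13.4*0.65 + 53.0*0.35 = 27.3 x 10^-6/K

27.3 x 10^-6/K
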